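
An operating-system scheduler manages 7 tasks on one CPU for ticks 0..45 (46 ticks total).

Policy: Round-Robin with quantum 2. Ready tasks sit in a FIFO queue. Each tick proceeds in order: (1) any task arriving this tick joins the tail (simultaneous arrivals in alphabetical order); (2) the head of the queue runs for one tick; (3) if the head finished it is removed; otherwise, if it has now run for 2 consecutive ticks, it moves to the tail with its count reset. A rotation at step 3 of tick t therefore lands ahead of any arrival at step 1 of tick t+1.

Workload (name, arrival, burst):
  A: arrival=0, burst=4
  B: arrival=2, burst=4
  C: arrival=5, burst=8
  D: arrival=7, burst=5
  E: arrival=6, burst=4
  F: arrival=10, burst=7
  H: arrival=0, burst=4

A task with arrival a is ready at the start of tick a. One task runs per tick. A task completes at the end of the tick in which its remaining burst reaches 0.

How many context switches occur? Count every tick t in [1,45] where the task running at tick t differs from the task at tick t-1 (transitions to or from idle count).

t=0: queue=[A,H] q_used=0 → run A
t=1: queue=[A,H] q_used=1 → run A
t=2: queue=[H,A,B] q_used=0 → run H
t=3: queue=[H,A,B] q_used=1 → run H
t=4: queue=[A,B,H] q_used=0 → run A
t=5: queue=[A,B,H,C] q_used=1 → run A
t=6: queue=[B,H,C,E] q_used=0 → run B
t=7: queue=[B,H,C,E,D] q_used=1 → run B
t=8: queue=[H,C,E,D,B] q_used=0 → run H
t=9: queue=[H,C,E,D,B] q_used=1 → run H
t=10: queue=[C,E,D,B,F] q_used=0 → run C
t=11: queue=[C,E,D,B,F] q_used=1 → run C
t=12: queue=[E,D,B,F,C] q_used=0 → run E
t=13: queue=[E,D,B,F,C] q_used=1 → run E
t=14: queue=[D,B,F,C,E] q_used=0 → run D
t=15: queue=[D,B,F,C,E] q_used=1 → run D
t=16: queue=[B,F,C,E,D] q_used=0 → run B
t=17: queue=[B,F,C,E,D] q_used=1 → run B
t=18: queue=[F,C,E,D] q_used=0 → run F
t=19: queue=[F,C,E,D] q_used=1 → run F
t=20: queue=[C,E,D,F] q_used=0 → run C
t=21: queue=[C,E,D,F] q_used=1 → run C
t=22: queue=[E,D,F,C] q_used=0 → run E
t=23: queue=[E,D,F,C] q_used=1 → run E
t=24: queue=[D,F,C] q_used=0 → run D
t=25: queue=[D,F,C] q_used=1 → run D
t=26: queue=[F,C,D] q_used=0 → run F
t=27: queue=[F,C,D] q_used=1 → run F
t=28: queue=[C,D,F] q_used=0 → run C
t=29: queue=[C,D,F] q_used=1 → run C
t=30: queue=[D,F,C] q_used=0 → run D
t=31: queue=[F,C] q_used=0 → run F
t=32: queue=[F,C] q_used=1 → run F
t=33: queue=[C,F] q_used=0 → run C
t=34: queue=[C,F] q_used=1 → run C
t=35: queue=[F] q_used=0 → run F
t=36: (idle)
t=37: (idle)
t=38: (idle)
t=39: (idle)
t=40: (idle)
t=41: (idle)
t=42: (idle)
t=43: (idle)
t=44: (idle)
t=45: (idle)

context switches = 19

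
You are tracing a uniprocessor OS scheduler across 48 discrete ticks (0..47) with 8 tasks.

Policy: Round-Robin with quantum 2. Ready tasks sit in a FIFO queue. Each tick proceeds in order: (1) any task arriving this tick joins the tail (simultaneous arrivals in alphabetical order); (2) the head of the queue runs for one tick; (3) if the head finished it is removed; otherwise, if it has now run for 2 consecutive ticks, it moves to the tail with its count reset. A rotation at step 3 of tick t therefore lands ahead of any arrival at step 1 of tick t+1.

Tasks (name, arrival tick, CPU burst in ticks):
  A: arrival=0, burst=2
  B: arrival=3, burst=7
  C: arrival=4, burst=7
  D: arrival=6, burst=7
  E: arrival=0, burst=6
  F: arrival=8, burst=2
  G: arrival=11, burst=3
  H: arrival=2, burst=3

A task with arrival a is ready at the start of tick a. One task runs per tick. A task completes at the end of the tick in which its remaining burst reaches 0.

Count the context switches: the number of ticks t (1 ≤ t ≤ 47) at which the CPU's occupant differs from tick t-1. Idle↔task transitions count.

t=0: queue=[A,E] q_used=0 → run A
t=1: queue=[A,E] q_used=1 → run A
t=2: queue=[E,H] q_used=0 → run E
t=3: queue=[E,H,B] q_used=1 → run E
t=4: queue=[H,B,E,C] q_used=0 → run H
t=5: queue=[H,B,E,C] q_used=1 → run H
t=6: queue=[B,E,C,H,D] q_used=0 → run B
t=7: queue=[B,E,C,H,D] q_used=1 → run B
t=8: queue=[E,C,H,D,B,F] q_used=0 → run E
t=9: queue=[E,C,H,D,B,F] q_used=1 → run E
t=10: queue=[C,H,D,B,F,E] q_used=0 → run C
t=11: queue=[C,H,D,B,F,E,G] q_used=1 → run C
t=12: queue=[H,D,B,F,E,G,C] q_used=0 → run H
t=13: queue=[D,B,F,E,G,C] q_used=0 → run D
t=14: queue=[D,B,F,E,G,C] q_used=1 → run D
t=15: queue=[B,F,E,G,C,D] q_used=0 → run B
t=16: queue=[B,F,E,G,C,D] q_used=1 → run B
t=17: queue=[F,E,G,C,D,B] q_used=0 → run F
t=18: queue=[F,E,G,C,D,B] q_used=1 → run F
t=19: queue=[E,G,C,D,B] q_used=0 → run E
t=20: queue=[E,G,C,D,B] q_used=1 → run E
t=21: queue=[G,C,D,B] q_used=0 → run G
t=22: queue=[G,C,D,B] q_used=1 → run G
t=23: queue=[C,D,B,G] q_used=0 → run C
t=24: queue=[C,D,B,G] q_used=1 → run C
t=25: queue=[D,B,G,C] q_used=0 → run D
t=26: queue=[D,B,G,C] q_used=1 → run D
t=27: queue=[B,G,C,D] q_used=0 → run B
t=28: queue=[B,G,C,D] q_used=1 → run B
t=29: queue=[G,C,D,B] q_used=0 → run G
t=30: queue=[C,D,B] q_used=0 → run C
t=31: queue=[C,D,B] q_used=1 → run C
t=32: queue=[D,B,C] q_used=0 → run D
t=33: queue=[D,B,C] q_used=1 → run D
t=34: queue=[B,C,D] q_used=0 → run B
t=35: queue=[C,D] q_used=0 → run C
t=36: queue=[D] q_used=0 → run D
t=37: (idle)
t=38: (idle)
t=39: (idle)
t=40: (idle)
t=41: (idle)
t=42: (idle)
t=43: (idle)
t=44: (idle)
t=45: (idle)
t=46: (idle)
t=47: (idle)

context switches = 21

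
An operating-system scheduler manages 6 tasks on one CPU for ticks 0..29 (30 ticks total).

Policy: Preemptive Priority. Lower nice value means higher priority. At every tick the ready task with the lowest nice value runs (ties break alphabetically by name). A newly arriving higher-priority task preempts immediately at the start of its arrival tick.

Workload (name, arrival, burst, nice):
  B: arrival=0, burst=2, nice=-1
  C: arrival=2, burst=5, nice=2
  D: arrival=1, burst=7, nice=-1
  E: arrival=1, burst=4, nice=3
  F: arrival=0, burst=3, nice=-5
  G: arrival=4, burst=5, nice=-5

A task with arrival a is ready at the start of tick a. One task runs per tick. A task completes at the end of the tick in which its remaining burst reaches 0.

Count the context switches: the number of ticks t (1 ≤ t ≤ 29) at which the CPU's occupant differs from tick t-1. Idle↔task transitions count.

t=0: ready={B,F} → run F
t=1: ready={B,D,E,F} → run F
t=2: ready={B,C,D,E,F} → run F
t=3: ready={B,C,D,E} → run B
t=4: ready={B,C,D,E,G} → run G
t=5: ready={B,C,D,E,G} → run G
t=6: ready={B,C,D,E,G} → run G
t=7: ready={B,C,D,E,G} → run G
t=8: ready={B,C,D,E,G} → run G
t=9: ready={B,C,D,E} → run B
t=10: ready={C,D,E} → run D
t=11: ready={C,D,E} → run D
t=12: ready={C,D,E} → run D
t=13: ready={C,D,E} → run D
t=14: ready={C,D,E} → run D
t=15: ready={C,D,E} → run D
t=16: ready={C,D,E} → run D
t=17: ready={C,E} → run C
t=18: ready={C,E} → run C
t=19: ready={C,E} → run C
t=20: ready={C,E} → run C
t=21: ready={C,E} → run C
t=22: ready={E} → run E
t=23: ready={E} → run E
t=24: ready={E} → run E
t=25: ready={E} → run E
t=26: (idle)
t=27: (idle)
t=28: (idle)
t=29: (idle)

context switches = 7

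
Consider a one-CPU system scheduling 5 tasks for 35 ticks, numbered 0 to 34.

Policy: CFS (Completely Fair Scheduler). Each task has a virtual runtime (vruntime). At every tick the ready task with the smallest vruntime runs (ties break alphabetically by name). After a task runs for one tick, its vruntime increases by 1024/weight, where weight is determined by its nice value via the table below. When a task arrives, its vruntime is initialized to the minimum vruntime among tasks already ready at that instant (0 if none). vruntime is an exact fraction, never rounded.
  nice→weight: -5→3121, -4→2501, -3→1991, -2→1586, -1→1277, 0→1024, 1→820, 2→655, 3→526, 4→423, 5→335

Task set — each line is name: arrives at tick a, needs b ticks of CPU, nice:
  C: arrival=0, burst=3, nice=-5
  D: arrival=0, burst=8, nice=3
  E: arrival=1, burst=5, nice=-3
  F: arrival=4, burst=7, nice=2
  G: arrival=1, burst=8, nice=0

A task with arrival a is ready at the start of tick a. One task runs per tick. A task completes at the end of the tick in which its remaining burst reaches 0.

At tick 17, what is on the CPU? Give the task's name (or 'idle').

t=0: vr[C=0 D=0] → run C
t=1: vr[C=1024/3121 D=0 E=0 G=0] → run D
t=2: vr[C=1024/3121 D=512/263 E=0 G=0] → run E
t=3: vr[C=1024/3121 D=512/263 E=1024/1991 G=0] → run G
t=4: vr[C=1024/3121 D=512/263 E=1024/1991 F=1024/3121 G=1] → run C
t=5: vr[C=2048/3121 D=512/263 E=1024/1991 F=1024/3121 G=1] → run F
t=6: vr[C=2048/3121 D=512/263 E=1024/1991 F=3866624/2044255 G=1] → run E
t=7: vr[C=2048/3121 D=512/263 E=2048/1991 F=3866624/2044255 G=1] → run C
t=8: vr[D=512/263 E=2048/1991 F=3866624/2044255 G=1] → run G
t=9: vr[D=512/263 E=2048/1991 F=3866624/2044255 G=2] → run E
t=10: vr[D=512/263 E=3072/1991 F=3866624/2044255 G=2] → run E
t=11: vr[D=512/263 E=4096/1991 F=3866624/2044255 G=2] → run F
t=12: vr[D=512/263 E=4096/1991 F=7062528/2044255 G=2] → run D
t=13: vr[D=1024/263 E=4096/1991 F=7062528/2044255 G=2] → run G
t=14: vr[D=1024/263 E=4096/1991 F=7062528/2044255 G=3] → run E
t=15: vr[D=1024/263 F=7062528/2044255 G=3] → run G
t=16: vr[D=1024/263 F=7062528/2044255 G=4] → run F
t=17: vr[D=1024/263 F=10258432/2044255 G=4] → run D
t=18: vr[D=1536/263 F=10258432/2044255 G=4] → run G
t=19: vr[D=1536/263 F=10258432/2044255 G=5] → run G
t=20: vr[D=1536/263 F=10258432/2044255 G=6] → run F
t=21: vr[D=1536/263 F=13454336/2044255 G=6] → run D
t=22: vr[D=2048/263 F=13454336/2044255 G=6] → run G
t=23: vr[D=2048/263 F=13454336/2044255 G=7] → run F
t=24: vr[D=2048/263 F=3330048/408851 G=7] → run G
t=25: vr[D=2048/263 F=3330048/408851] → run D
t=26: vr[D=2560/263 F=3330048/408851] → run F
t=27: vr[D=2560/263 F=19846144/2044255] → run F
t=28: vr[D=2560/263] → run D
t=29: vr[D=3072/263] → run D
t=30: vr[D=3584/263] → run D
t=31: (idle)
t=32: (idle)
t=33: (idle)
t=34: (idle)

running at tick 17 = D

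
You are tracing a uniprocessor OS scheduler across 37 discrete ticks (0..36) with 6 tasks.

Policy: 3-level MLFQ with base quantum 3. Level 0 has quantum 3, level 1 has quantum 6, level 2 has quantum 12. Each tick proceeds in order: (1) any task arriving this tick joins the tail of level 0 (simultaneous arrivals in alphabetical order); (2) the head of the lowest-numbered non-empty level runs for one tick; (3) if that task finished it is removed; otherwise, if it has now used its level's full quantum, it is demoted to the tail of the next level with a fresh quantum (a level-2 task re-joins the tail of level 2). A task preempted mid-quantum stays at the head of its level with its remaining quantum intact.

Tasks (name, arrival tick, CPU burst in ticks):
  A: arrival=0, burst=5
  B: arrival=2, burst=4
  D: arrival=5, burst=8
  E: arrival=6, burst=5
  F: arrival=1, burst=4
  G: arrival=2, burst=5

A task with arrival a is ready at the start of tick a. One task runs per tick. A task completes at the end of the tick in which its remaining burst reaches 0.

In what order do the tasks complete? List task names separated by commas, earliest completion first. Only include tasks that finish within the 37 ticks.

t=0: L0/L1/L2 = A/-/- → run A
t=1: L0/L1/L2 = AF/-/- → run A
t=2: L0/L1/L2 = AFBG/-/- → run A
t=3: L0/L1/L2 = FBG/A/- → run F
t=4: L0/L1/L2 = FBG/A/- → run F
t=5: L0/L1/L2 = FBGD/A/- → run F
t=6: L0/L1/L2 = BGDE/AF/- → run B
t=7: L0/L1/L2 = BGDE/AF/- → run B
t=8: L0/L1/L2 = BGDE/AF/- → run B
t=9: L0/L1/L2 = GDE/AFB/- → run G
t=10: L0/L1/L2 = GDE/AFB/- → run G
t=11: L0/L1/L2 = GDE/AFB/- → run G
t=12: L0/L1/L2 = DE/AFBG/- → run D
t=13: L0/L1/L2 = DE/AFBG/- → run D
t=14: L0/L1/L2 = DE/AFBG/- → run D
t=15: L0/L1/L2 = E/AFBGD/- → run E
t=16: L0/L1/L2 = E/AFBGD/- → run E
t=17: L0/L1/L2 = E/AFBGD/- → run E
t=18: L0/L1/L2 = -/AFBGDE/- → run A
t=19: L0/L1/L2 = -/AFBGDE/- → run A
t=20: L0/L1/L2 = -/FBGDE/- → run F
t=21: L0/L1/L2 = -/BGDE/- → run B
t=22: L0/L1/L2 = -/GDE/- → run G
t=23: L0/L1/L2 = -/GDE/- → run G
t=24: L0/L1/L2 = -/DE/- → run D
t=25: L0/L1/L2 = -/DE/- → run D
t=26: L0/L1/L2 = -/DE/- → run D
t=27: L0/L1/L2 = -/DE/- → run D
t=28: L0/L1/L2 = -/DE/- → run D
t=29: L0/L1/L2 = -/E/- → run E
t=30: L0/L1/L2 = -/E/- → run E
t=31: (idle)
t=32: (idle)
t=33: (idle)
t=34: (idle)
t=35: (idle)
t=36: (idle)

completion order = A, F, B, G, D, E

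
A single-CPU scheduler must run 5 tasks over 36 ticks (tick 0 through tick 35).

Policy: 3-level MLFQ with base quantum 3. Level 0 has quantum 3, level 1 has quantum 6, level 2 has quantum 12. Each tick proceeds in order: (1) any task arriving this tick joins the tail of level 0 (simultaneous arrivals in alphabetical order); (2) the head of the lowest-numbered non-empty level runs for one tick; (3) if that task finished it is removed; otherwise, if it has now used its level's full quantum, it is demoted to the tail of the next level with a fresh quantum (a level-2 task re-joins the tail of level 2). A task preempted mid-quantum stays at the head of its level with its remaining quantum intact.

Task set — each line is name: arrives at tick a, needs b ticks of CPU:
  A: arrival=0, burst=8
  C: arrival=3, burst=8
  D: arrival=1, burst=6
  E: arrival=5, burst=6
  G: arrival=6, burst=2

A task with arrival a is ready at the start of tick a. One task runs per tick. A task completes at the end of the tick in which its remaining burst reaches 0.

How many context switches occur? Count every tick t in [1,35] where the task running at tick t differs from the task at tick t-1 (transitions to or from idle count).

t=0: L0/L1/L2 = A/-/- → run A
t=1: L0/L1/L2 = AD/-/- → run A
t=2: L0/L1/L2 = AD/-/- → run A
t=3: L0/L1/L2 = DC/A/- → run D
t=4: L0/L1/L2 = DC/A/- → run D
t=5: L0/L1/L2 = DCE/A/- → run D
t=6: L0/L1/L2 = CEG/AD/- → run C
t=7: L0/L1/L2 = CEG/AD/- → run C
t=8: L0/L1/L2 = CEG/AD/- → run C
t=9: L0/L1/L2 = EG/ADC/- → run E
t=10: L0/L1/L2 = EG/ADC/- → run E
t=11: L0/L1/L2 = EG/ADC/- → run E
t=12: L0/L1/L2 = G/ADCE/- → run G
t=13: L0/L1/L2 = G/ADCE/- → run G
t=14: L0/L1/L2 = -/ADCE/- → run A
t=15: L0/L1/L2 = -/ADCE/- → run A
t=16: L0/L1/L2 = -/ADCE/- → run A
t=17: L0/L1/L2 = -/ADCE/- → run A
t=18: L0/L1/L2 = -/ADCE/- → run A
t=19: L0/L1/L2 = -/DCE/- → run D
t=20: L0/L1/L2 = -/DCE/- → run D
t=21: L0/L1/L2 = -/DCE/- → run D
t=22: L0/L1/L2 = -/CE/- → run C
t=23: L0/L1/L2 = -/CE/- → run C
t=24: L0/L1/L2 = -/CE/- → run C
t=25: L0/L1/L2 = -/CE/- → run C
t=26: L0/L1/L2 = -/CE/- → run C
t=27: L0/L1/L2 = -/E/- → run E
t=28: L0/L1/L2 = -/E/- → run E
t=29: L0/L1/L2 = -/E/- → run E
t=30: (idle)
t=31: (idle)
t=32: (idle)
t=33: (idle)
t=34: (idle)
t=35: (idle)

context switches = 9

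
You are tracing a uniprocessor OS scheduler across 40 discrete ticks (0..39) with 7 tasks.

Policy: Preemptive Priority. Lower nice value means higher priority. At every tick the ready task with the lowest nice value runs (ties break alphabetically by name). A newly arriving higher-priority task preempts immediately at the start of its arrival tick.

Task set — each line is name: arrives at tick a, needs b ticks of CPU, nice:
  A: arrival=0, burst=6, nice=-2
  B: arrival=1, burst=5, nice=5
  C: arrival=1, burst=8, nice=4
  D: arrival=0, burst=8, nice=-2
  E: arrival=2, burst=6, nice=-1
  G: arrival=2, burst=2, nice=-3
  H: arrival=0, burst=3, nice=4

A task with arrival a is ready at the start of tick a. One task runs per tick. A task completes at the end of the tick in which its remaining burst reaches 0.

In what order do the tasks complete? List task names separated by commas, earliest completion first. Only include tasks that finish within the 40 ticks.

completion order = G, A, D, E, C, H, B

t=0: ready={A,D,H} → run A
t=1: ready={A,B,C,D,H} → run A
t=2: ready={A,B,C,D,E,G,H} → run G
t=3: ready={A,B,C,D,E,G,H} → run G
t=4: ready={A,B,C,D,E,H} → run A
t=5: ready={A,B,C,D,E,H} → run A
t=6: ready={A,B,C,D,E,H} → run A
t=7: ready={A,B,C,D,E,H} → run A
t=8: ready={B,C,D,E,H} → run D
t=9: ready={B,C,D,E,H} → run D
t=10: ready={B,C,D,E,H} → run D
t=11: ready={B,C,D,E,H} → run D
t=12: ready={B,C,D,E,H} → run D
t=13: ready={B,C,D,E,H} → run D
t=14: ready={B,C,D,E,H} → run D
t=15: ready={B,C,D,E,H} → run D
t=16: ready={B,C,E,H} → run E
t=17: ready={B,C,E,H} → run E
t=18: ready={B,C,E,H} → run E
t=19: ready={B,C,E,H} → run E
t=20: ready={B,C,E,H} → run E
t=21: ready={B,C,E,H} → run E
t=22: ready={B,C,H} → run C
t=23: ready={B,C,H} → run C
t=24: ready={B,C,H} → run C
t=25: ready={B,C,H} → run C
t=26: ready={B,C,H} → run C
t=27: ready={B,C,H} → run C
t=28: ready={B,C,H} → run C
t=29: ready={B,C,H} → run C
t=30: ready={B,H} → run H
t=31: ready={B,H} → run H
t=32: ready={B,H} → run H
t=33: ready={B} → run B
t=34: ready={B} → run B
t=35: ready={B} → run B
t=36: ready={B} → run B
t=37: ready={B} → run B
t=38: (idle)
t=39: (idle)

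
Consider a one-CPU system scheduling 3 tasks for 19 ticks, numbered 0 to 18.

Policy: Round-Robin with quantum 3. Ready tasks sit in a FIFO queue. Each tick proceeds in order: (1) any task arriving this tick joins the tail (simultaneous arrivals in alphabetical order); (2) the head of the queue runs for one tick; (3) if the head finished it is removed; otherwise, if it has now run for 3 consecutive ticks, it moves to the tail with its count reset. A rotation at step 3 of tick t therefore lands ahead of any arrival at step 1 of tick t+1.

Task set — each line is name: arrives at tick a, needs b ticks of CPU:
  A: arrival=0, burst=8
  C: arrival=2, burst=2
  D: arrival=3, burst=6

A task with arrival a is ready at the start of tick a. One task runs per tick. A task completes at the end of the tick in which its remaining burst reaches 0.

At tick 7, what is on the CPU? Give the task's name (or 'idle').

running at tick 7 = A

t=0: queue=[A] q_used=0 → run A
t=1: queue=[A] q_used=1 → run A
t=2: queue=[A,C] q_used=2 → run A
t=3: queue=[C,A,D] q_used=0 → run C
t=4: queue=[C,A,D] q_used=1 → run C
t=5: queue=[A,D] q_used=0 → run A
t=6: queue=[A,D] q_used=1 → run A
t=7: queue=[A,D] q_used=2 → run A
t=8: queue=[D,A] q_used=0 → run D
t=9: queue=[D,A] q_used=1 → run D
t=10: queue=[D,A] q_used=2 → run D
t=11: queue=[A,D] q_used=0 → run A
t=12: queue=[A,D] q_used=1 → run A
t=13: queue=[D] q_used=0 → run D
t=14: queue=[D] q_used=1 → run D
t=15: queue=[D] q_used=2 → run D
t=16: (idle)
t=17: (idle)
t=18: (idle)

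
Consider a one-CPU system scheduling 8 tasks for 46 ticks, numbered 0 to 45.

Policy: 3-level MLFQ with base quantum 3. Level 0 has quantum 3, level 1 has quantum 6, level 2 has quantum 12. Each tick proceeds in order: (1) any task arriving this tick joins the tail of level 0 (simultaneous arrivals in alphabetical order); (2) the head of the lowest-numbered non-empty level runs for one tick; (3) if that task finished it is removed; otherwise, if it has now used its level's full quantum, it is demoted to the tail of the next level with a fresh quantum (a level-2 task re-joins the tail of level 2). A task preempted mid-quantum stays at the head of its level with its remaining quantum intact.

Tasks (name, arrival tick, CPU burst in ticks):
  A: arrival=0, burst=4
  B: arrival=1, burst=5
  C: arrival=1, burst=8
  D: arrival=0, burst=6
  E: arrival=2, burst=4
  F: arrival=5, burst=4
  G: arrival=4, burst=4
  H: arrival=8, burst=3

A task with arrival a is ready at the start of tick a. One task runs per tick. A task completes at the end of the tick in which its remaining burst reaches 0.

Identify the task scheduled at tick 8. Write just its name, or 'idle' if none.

running at tick 8 = B

t=0: L0/L1/L2 = AD/-/- → run A
t=1: L0/L1/L2 = ADBC/-/- → run A
t=2: L0/L1/L2 = ADBCE/-/- → run A
t=3: L0/L1/L2 = DBCE/A/- → run D
t=4: L0/L1/L2 = DBCEG/A/- → run D
t=5: L0/L1/L2 = DBCEGF/A/- → run D
t=6: L0/L1/L2 = BCEGF/AD/- → run B
t=7: L0/L1/L2 = BCEGF/AD/- → run B
t=8: L0/L1/L2 = BCEGFH/AD/- → run B
t=9: L0/L1/L2 = CEGFH/ADB/- → run C
t=10: L0/L1/L2 = CEGFH/ADB/- → run C
t=11: L0/L1/L2 = CEGFH/ADB/- → run C
t=12: L0/L1/L2 = EGFH/ADBC/- → run E
t=13: L0/L1/L2 = EGFH/ADBC/- → run E
t=14: L0/L1/L2 = EGFH/ADBC/- → run E
t=15: L0/L1/L2 = GFH/ADBCE/- → run G
t=16: L0/L1/L2 = GFH/ADBCE/- → run G
t=17: L0/L1/L2 = GFH/ADBCE/- → run G
t=18: L0/L1/L2 = FH/ADBCEG/- → run F
t=19: L0/L1/L2 = FH/ADBCEG/- → run F
t=20: L0/L1/L2 = FH/ADBCEG/- → run F
t=21: L0/L1/L2 = H/ADBCEGF/- → run H
t=22: L0/L1/L2 = H/ADBCEGF/- → run H
t=23: L0/L1/L2 = H/ADBCEGF/- → run H
t=24: L0/L1/L2 = -/ADBCEGF/- → run A
t=25: L0/L1/L2 = -/DBCEGF/- → run D
t=26: L0/L1/L2 = -/DBCEGF/- → run D
t=27: L0/L1/L2 = -/DBCEGF/- → run D
t=28: L0/L1/L2 = -/BCEGF/- → run B
t=29: L0/L1/L2 = -/BCEGF/- → run B
t=30: L0/L1/L2 = -/CEGF/- → run C
t=31: L0/L1/L2 = -/CEGF/- → run C
t=32: L0/L1/L2 = -/CEGF/- → run C
t=33: L0/L1/L2 = -/CEGF/- → run C
t=34: L0/L1/L2 = -/CEGF/- → run C
t=35: L0/L1/L2 = -/EGF/- → run E
t=36: L0/L1/L2 = -/GF/- → run G
t=37: L0/L1/L2 = -/F/- → run F
t=38: (idle)
t=39: (idle)
t=40: (idle)
t=41: (idle)
t=42: (idle)
t=43: (idle)
t=44: (idle)
t=45: (idle)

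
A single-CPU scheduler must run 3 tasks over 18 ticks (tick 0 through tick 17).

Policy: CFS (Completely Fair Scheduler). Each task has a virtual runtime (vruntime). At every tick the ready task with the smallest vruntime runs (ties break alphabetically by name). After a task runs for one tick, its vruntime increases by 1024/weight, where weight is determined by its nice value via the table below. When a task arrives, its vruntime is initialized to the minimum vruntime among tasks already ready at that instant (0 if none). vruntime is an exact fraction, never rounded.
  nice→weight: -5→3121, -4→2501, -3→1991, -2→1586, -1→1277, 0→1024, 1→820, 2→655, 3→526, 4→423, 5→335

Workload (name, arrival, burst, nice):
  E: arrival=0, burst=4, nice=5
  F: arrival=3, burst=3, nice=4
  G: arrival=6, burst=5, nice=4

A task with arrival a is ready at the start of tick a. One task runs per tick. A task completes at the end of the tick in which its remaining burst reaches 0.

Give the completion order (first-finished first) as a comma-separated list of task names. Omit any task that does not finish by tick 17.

completion order = E, F, G

t=0: vr[E=0] → run E
t=1: vr[E=1024/335] → run E
t=2: vr[E=2048/335] → run E
t=3: vr[E=3072/335 F=3072/335] → run E
t=4: vr[F=3072/335] → run F
t=5: vr[F=1642496/141705] → run F
t=6: vr[F=1985536/141705 G=1985536/141705] → run F
t=7: vr[G=1985536/141705] → run G
t=8: vr[G=776192/47235] → run G
t=9: vr[G=2671616/141705] → run G
t=10: vr[G=3014656/141705] → run G
t=11: vr[G=1119232/47235] → run G
t=12: (idle)
t=13: (idle)
t=14: (idle)
t=15: (idle)
t=16: (idle)
t=17: (idle)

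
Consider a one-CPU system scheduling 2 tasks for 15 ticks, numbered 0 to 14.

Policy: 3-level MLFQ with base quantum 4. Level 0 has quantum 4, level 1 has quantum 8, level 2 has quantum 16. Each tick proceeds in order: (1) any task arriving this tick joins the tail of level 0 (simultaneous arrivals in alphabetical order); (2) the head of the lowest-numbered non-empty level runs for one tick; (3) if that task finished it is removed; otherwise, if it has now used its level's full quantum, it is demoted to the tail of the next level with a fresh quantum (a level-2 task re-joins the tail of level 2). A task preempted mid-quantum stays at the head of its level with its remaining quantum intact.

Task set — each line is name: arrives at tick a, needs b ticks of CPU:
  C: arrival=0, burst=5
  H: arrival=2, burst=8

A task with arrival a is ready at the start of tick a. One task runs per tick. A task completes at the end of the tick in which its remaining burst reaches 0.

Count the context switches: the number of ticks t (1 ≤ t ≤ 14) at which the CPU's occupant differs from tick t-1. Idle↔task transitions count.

context switches = 4

t=0: L0/L1/L2 = C/-/- → run C
t=1: L0/L1/L2 = C/-/- → run C
t=2: L0/L1/L2 = CH/-/- → run C
t=3: L0/L1/L2 = CH/-/- → run C
t=4: L0/L1/L2 = H/C/- → run H
t=5: L0/L1/L2 = H/C/- → run H
t=6: L0/L1/L2 = H/C/- → run H
t=7: L0/L1/L2 = H/C/- → run H
t=8: L0/L1/L2 = -/CH/- → run C
t=9: L0/L1/L2 = -/H/- → run H
t=10: L0/L1/L2 = -/H/- → run H
t=11: L0/L1/L2 = -/H/- → run H
t=12: L0/L1/L2 = -/H/- → run H
t=13: (idle)
t=14: (idle)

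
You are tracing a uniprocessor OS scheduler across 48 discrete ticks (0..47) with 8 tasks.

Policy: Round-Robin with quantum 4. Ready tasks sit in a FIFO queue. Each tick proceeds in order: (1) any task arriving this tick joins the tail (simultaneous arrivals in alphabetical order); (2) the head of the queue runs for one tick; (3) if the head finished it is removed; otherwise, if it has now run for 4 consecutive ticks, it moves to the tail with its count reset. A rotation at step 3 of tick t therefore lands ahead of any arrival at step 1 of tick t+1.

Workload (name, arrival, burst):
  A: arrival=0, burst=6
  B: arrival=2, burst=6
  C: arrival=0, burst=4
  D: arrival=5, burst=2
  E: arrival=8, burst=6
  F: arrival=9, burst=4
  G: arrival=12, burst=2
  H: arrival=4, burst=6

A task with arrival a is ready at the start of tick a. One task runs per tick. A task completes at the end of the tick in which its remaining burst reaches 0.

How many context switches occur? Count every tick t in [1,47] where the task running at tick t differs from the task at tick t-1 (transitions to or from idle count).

t=0: queue=[A,C] q_used=0 → run A
t=1: queue=[A,C] q_used=1 → run A
t=2: queue=[A,C,B] q_used=2 → run A
t=3: queue=[A,C,B] q_used=3 → run A
t=4: queue=[C,B,A,H] q_used=0 → run C
t=5: queue=[C,B,A,H,D] q_used=1 → run C
t=6: queue=[C,B,A,H,D] q_used=2 → run C
t=7: queue=[C,B,A,H,D] q_used=3 → run C
t=8: queue=[B,A,H,D,E] q_used=0 → run B
t=9: queue=[B,A,H,D,E,F] q_used=1 → run B
t=10: queue=[B,A,H,D,E,F] q_used=2 → run B
t=11: queue=[B,A,H,D,E,F] q_used=3 → run B
t=12: queue=[A,H,D,E,F,B,G] q_used=0 → run A
t=13: queue=[A,H,D,E,F,B,G] q_used=1 → run A
t=14: queue=[H,D,E,F,B,G] q_used=0 → run H
t=15: queue=[H,D,E,F,B,G] q_used=1 → run H
t=16: queue=[H,D,E,F,B,G] q_used=2 → run H
t=17: queue=[H,D,E,F,B,G] q_used=3 → run H
t=18: queue=[D,E,F,B,G,H] q_used=0 → run D
t=19: queue=[D,E,F,B,G,H] q_used=1 → run D
t=20: queue=[E,F,B,G,H] q_used=0 → run E
t=21: queue=[E,F,B,G,H] q_used=1 → run E
t=22: queue=[E,F,B,G,H] q_used=2 → run E
t=23: queue=[E,F,B,G,H] q_used=3 → run E
t=24: queue=[F,B,G,H,E] q_used=0 → run F
t=25: queue=[F,B,G,H,E] q_used=1 → run F
t=26: queue=[F,B,G,H,E] q_used=2 → run F
t=27: queue=[F,B,G,H,E] q_used=3 → run F
t=28: queue=[B,G,H,E] q_used=0 → run B
t=29: queue=[B,G,H,E] q_used=1 → run B
t=30: queue=[G,H,E] q_used=0 → run G
t=31: queue=[G,H,E] q_used=1 → run G
t=32: queue=[H,E] q_used=0 → run H
t=33: queue=[H,E] q_used=1 → run H
t=34: queue=[E] q_used=0 → run E
t=35: queue=[E] q_used=1 → run E
t=36: (idle)
t=37: (idle)
t=38: (idle)
t=39: (idle)
t=40: (idle)
t=41: (idle)
t=42: (idle)
t=43: (idle)
t=44: (idle)
t=45: (idle)
t=46: (idle)
t=47: (idle)

context switches = 12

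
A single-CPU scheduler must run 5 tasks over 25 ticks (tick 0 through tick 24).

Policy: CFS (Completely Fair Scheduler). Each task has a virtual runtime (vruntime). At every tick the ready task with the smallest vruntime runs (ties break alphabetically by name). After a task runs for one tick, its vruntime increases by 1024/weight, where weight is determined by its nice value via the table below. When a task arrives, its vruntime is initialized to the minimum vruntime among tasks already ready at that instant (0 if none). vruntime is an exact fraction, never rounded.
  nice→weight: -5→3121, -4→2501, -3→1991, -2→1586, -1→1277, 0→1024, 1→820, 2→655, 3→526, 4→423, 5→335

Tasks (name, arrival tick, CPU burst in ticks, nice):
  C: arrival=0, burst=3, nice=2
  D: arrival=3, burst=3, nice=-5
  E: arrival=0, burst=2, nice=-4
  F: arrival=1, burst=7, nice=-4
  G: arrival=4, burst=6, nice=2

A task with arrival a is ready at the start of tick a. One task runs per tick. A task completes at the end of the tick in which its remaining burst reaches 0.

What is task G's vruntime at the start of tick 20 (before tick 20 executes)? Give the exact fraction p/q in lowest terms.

t=0: vr[C=0 E=0] → run C
t=1: vr[C=1024/655 E=0 F=0] → run E
t=2: vr[C=1024/655 E=1024/2501 F=0] → run F
t=3: vr[C=1024/655 D=1024/2501 E=1024/2501 F=1024/2501] → run D
t=4: vr[C=1024/655 D=5756928/7805621 E=1024/2501 F=1024/2501 G=1024/2501] → run E
t=5: vr[C=1024/655 D=5756928/7805621 F=1024/2501 G=1024/2501] → run F
t=6: vr[C=1024/655 D=5756928/7805621 F=2048/2501 G=1024/2501] → run G
t=7: vr[C=1024/655 D=5756928/7805621 F=2048/2501 G=3231744/1638155] → run D
t=8: vr[C=1024/655 D=8317952/7805621 F=2048/2501 G=3231744/1638155] → run F
t=9: vr[C=1024/655 D=8317952/7805621 F=3072/2501 G=3231744/1638155] → run D
t=10: vr[C=1024/655 F=3072/2501 G=3231744/1638155] → run F
t=11: vr[C=1024/655 F=4096/2501 G=3231744/1638155] → run C
t=12: vr[C=2048/655 F=4096/2501 G=3231744/1638155] → run F
t=13: vr[C=2048/655 F=5120/2501 G=3231744/1638155] → run G
t=14: vr[C=2048/655 F=5120/2501 G=5792768/1638155] → run F
t=15: vr[C=2048/655 F=6144/2501 G=5792768/1638155] → run F
t=16: vr[C=2048/655 G=5792768/1638155] → run C
t=17: vr[G=5792768/1638155] → run G
t=18: vr[G=8353792/1638155] → run G
t=19: vr[G=10914816/1638155] → run G
t=20: vr[G=2695168/327631] → run G
t=21: (idle)
t=22: (idle)
t=23: (idle)
t=24: (idle)

vruntime(G, start of tick 20) = 2695168/327631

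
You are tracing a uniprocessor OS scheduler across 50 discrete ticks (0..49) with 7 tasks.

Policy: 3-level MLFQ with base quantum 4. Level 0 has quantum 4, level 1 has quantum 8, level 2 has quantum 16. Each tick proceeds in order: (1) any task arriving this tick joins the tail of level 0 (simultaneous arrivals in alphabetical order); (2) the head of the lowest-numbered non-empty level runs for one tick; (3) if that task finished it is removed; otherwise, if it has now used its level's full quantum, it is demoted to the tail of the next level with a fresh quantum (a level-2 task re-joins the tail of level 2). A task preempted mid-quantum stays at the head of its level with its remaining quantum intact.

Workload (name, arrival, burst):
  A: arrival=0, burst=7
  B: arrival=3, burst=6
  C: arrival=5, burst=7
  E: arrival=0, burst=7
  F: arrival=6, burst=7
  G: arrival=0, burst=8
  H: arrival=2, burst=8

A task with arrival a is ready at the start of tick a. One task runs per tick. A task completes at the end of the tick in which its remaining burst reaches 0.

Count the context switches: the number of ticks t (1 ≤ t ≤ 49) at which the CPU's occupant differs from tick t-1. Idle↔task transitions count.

t=0: L0/L1/L2 = AEG/-/- → run A
t=1: L0/L1/L2 = AEG/-/- → run A
t=2: L0/L1/L2 = AEGH/-/- → run A
t=3: L0/L1/L2 = AEGHB/-/- → run A
t=4: L0/L1/L2 = EGHB/A/- → run E
t=5: L0/L1/L2 = EGHBC/A/- → run E
t=6: L0/L1/L2 = EGHBCF/A/- → run E
t=7: L0/L1/L2 = EGHBCF/A/- → run E
t=8: L0/L1/L2 = GHBCF/AE/- → run G
t=9: L0/L1/L2 = GHBCF/AE/- → run G
t=10: L0/L1/L2 = GHBCF/AE/- → run G
t=11: L0/L1/L2 = GHBCF/AE/- → run G
t=12: L0/L1/L2 = HBCF/AEG/- → run H
t=13: L0/L1/L2 = HBCF/AEG/- → run H
t=14: L0/L1/L2 = HBCF/AEG/- → run H
t=15: L0/L1/L2 = HBCF/AEG/- → run H
t=16: L0/L1/L2 = BCF/AEGH/- → run B
t=17: L0/L1/L2 = BCF/AEGH/- → run B
t=18: L0/L1/L2 = BCF/AEGH/- → run B
t=19: L0/L1/L2 = BCF/AEGH/- → run B
t=20: L0/L1/L2 = CF/AEGHB/- → run C
t=21: L0/L1/L2 = CF/AEGHB/- → run C
t=22: L0/L1/L2 = CF/AEGHB/- → run C
t=23: L0/L1/L2 = CF/AEGHB/- → run C
t=24: L0/L1/L2 = F/AEGHBC/- → run F
t=25: L0/L1/L2 = F/AEGHBC/- → run F
t=26: L0/L1/L2 = F/AEGHBC/- → run F
t=27: L0/L1/L2 = F/AEGHBC/- → run F
t=28: L0/L1/L2 = -/AEGHBCF/- → run A
t=29: L0/L1/L2 = -/AEGHBCF/- → run A
t=30: L0/L1/L2 = -/AEGHBCF/- → run A
t=31: L0/L1/L2 = -/EGHBCF/- → run E
t=32: L0/L1/L2 = -/EGHBCF/- → run E
t=33: L0/L1/L2 = -/EGHBCF/- → run E
t=34: L0/L1/L2 = -/GHBCF/- → run G
t=35: L0/L1/L2 = -/GHBCF/- → run G
t=36: L0/L1/L2 = -/GHBCF/- → run G
t=37: L0/L1/L2 = -/GHBCF/- → run G
t=38: L0/L1/L2 = -/HBCF/- → run H
t=39: L0/L1/L2 = -/HBCF/- → run H
t=40: L0/L1/L2 = -/HBCF/- → run H
t=41: L0/L1/L2 = -/HBCF/- → run H
t=42: L0/L1/L2 = -/BCF/- → run B
t=43: L0/L1/L2 = -/BCF/- → run B
t=44: L0/L1/L2 = -/CF/- → run C
t=45: L0/L1/L2 = -/CF/- → run C
t=46: L0/L1/L2 = -/CF/- → run C
t=47: L0/L1/L2 = -/F/- → run F
t=48: L0/L1/L2 = -/F/- → run F
t=49: L0/L1/L2 = -/F/- → run F

context switches = 13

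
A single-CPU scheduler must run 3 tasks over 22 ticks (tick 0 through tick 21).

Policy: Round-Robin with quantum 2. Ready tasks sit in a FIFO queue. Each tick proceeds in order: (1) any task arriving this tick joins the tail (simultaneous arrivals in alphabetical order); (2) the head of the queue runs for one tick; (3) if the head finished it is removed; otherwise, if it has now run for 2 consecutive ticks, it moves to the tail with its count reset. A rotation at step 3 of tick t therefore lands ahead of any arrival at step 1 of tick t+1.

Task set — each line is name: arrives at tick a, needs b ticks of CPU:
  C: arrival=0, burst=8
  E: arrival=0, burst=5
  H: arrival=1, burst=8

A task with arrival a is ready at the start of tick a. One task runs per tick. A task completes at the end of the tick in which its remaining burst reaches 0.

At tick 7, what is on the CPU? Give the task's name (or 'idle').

t=0: queue=[C,E] q_used=0 → run C
t=1: queue=[C,E,H] q_used=1 → run C
t=2: queue=[E,H,C] q_used=0 → run E
t=3: queue=[E,H,C] q_used=1 → run E
t=4: queue=[H,C,E] q_used=0 → run H
t=5: queue=[H,C,E] q_used=1 → run H
t=6: queue=[C,E,H] q_used=0 → run C
t=7: queue=[C,E,H] q_used=1 → run C
t=8: queue=[E,H,C] q_used=0 → run E
t=9: queue=[E,H,C] q_used=1 → run E
t=10: queue=[H,C,E] q_used=0 → run H
t=11: queue=[H,C,E] q_used=1 → run H
t=12: queue=[C,E,H] q_used=0 → run C
t=13: queue=[C,E,H] q_used=1 → run C
t=14: queue=[E,H,C] q_used=0 → run E
t=15: queue=[H,C] q_used=0 → run H
t=16: queue=[H,C] q_used=1 → run H
t=17: queue=[C,H] q_used=0 → run C
t=18: queue=[C,H] q_used=1 → run C
t=19: queue=[H] q_used=0 → run H
t=20: queue=[H] q_used=1 → run H
t=21: (idle)

running at tick 7 = C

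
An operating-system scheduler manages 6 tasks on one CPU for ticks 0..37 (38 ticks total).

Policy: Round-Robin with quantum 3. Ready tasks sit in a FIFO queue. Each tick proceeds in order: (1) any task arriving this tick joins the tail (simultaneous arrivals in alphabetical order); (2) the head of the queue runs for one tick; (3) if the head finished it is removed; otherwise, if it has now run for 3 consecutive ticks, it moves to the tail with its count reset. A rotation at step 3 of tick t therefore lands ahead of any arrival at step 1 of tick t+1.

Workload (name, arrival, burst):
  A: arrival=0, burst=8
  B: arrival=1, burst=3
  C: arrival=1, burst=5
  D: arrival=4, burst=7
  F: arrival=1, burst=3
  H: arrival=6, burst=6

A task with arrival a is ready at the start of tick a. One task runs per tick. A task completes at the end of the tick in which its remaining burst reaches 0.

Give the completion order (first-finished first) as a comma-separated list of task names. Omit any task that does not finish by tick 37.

t=0: queue=[A] q_used=0 → run A
t=1: queue=[A,B,C,F] q_used=1 → run A
t=2: queue=[A,B,C,F] q_used=2 → run A
t=3: queue=[B,C,F,A] q_used=0 → run B
t=4: queue=[B,C,F,A,D] q_used=1 → run B
t=5: queue=[B,C,F,A,D] q_used=2 → run B
t=6: queue=[C,F,A,D,H] q_used=0 → run C
t=7: queue=[C,F,A,D,H] q_used=1 → run C
t=8: queue=[C,F,A,D,H] q_used=2 → run C
t=9: queue=[F,A,D,H,C] q_used=0 → run F
t=10: queue=[F,A,D,H,C] q_used=1 → run F
t=11: queue=[F,A,D,H,C] q_used=2 → run F
t=12: queue=[A,D,H,C] q_used=0 → run A
t=13: queue=[A,D,H,C] q_used=1 → run A
t=14: queue=[A,D,H,C] q_used=2 → run A
t=15: queue=[D,H,C,A] q_used=0 → run D
t=16: queue=[D,H,C,A] q_used=1 → run D
t=17: queue=[D,H,C,A] q_used=2 → run D
t=18: queue=[H,C,A,D] q_used=0 → run H
t=19: queue=[H,C,A,D] q_used=1 → run H
t=20: queue=[H,C,A,D] q_used=2 → run H
t=21: queue=[C,A,D,H] q_used=0 → run C
t=22: queue=[C,A,D,H] q_used=1 → run C
t=23: queue=[A,D,H] q_used=0 → run A
t=24: queue=[A,D,H] q_used=1 → run A
t=25: queue=[D,H] q_used=0 → run D
t=26: queue=[D,H] q_used=1 → run D
t=27: queue=[D,H] q_used=2 → run D
t=28: queue=[H,D] q_used=0 → run H
t=29: queue=[H,D] q_used=1 → run H
t=30: queue=[H,D] q_used=2 → run H
t=31: queue=[D] q_used=0 → run D
t=32: (idle)
t=33: (idle)
t=34: (idle)
t=35: (idle)
t=36: (idle)
t=37: (idle)

completion order = B, F, C, A, H, D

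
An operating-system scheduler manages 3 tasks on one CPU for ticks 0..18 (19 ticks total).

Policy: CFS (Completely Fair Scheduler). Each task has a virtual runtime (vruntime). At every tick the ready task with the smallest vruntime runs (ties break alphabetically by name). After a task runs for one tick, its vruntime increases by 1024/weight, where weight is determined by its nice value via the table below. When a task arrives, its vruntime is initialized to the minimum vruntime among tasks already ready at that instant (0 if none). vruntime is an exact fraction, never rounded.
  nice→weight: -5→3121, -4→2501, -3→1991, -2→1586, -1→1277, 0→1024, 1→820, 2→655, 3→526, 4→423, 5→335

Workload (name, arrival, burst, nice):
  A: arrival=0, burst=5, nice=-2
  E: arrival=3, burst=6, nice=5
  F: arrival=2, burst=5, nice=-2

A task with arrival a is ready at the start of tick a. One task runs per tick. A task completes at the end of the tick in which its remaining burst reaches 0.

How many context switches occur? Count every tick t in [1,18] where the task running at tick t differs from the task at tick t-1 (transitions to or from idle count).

context switches = 8

t=0: vr[A=0] → run A
t=1: vr[A=512/793] → run A
t=2: vr[A=1024/793 F=1024/793] → run A
t=3: vr[A=1536/793 E=1024/793 F=1024/793] → run E
t=4: vr[A=1536/793 E=1155072/265655 F=1024/793] → run F
t=5: vr[A=1536/793 E=1155072/265655 F=1536/793] → run A
t=6: vr[A=2048/793 E=1155072/265655 F=1536/793] → run F
t=7: vr[A=2048/793 E=1155072/265655 F=2048/793] → run A
t=8: vr[E=1155072/265655 F=2048/793] → run F
t=9: vr[E=1155072/265655 F=2560/793] → run F
t=10: vr[E=1155072/265655 F=3072/793] → run F
t=11: vr[E=1155072/265655] → run E
t=12: vr[E=1967104/265655] → run E
t=13: vr[E=2779136/265655] → run E
t=14: vr[E=3591168/265655] → run E
t=15: vr[E=880640/53131] → run E
t=16: (idle)
t=17: (idle)
t=18: (idle)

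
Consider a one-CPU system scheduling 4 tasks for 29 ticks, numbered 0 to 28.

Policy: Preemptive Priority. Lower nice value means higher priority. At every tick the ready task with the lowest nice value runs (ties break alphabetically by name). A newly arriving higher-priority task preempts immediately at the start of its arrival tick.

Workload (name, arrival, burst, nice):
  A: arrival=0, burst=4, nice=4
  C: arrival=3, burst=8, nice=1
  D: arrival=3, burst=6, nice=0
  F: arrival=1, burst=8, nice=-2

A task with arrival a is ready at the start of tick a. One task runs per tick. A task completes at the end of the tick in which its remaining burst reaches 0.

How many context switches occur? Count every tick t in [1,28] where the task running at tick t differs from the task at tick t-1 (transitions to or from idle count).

t=0: ready={A} → run A
t=1: ready={A,F} → run F
t=2: ready={A,F} → run F
t=3: ready={A,C,D,F} → run F
t=4: ready={A,C,D,F} → run F
t=5: ready={A,C,D,F} → run F
t=6: ready={A,C,D,F} → run F
t=7: ready={A,C,D,F} → run F
t=8: ready={A,C,D,F} → run F
t=9: ready={A,C,D} → run D
t=10: ready={A,C,D} → run D
t=11: ready={A,C,D} → run D
t=12: ready={A,C,D} → run D
t=13: ready={A,C,D} → run D
t=14: ready={A,C,D} → run D
t=15: ready={A,C} → run C
t=16: ready={A,C} → run C
t=17: ready={A,C} → run C
t=18: ready={A,C} → run C
t=19: ready={A,C} → run C
t=20: ready={A,C} → run C
t=21: ready={A,C} → run C
t=22: ready={A,C} → run C
t=23: ready={A} → run A
t=24: ready={A} → run A
t=25: ready={A} → run A
t=26: (idle)
t=27: (idle)
t=28: (idle)

context switches = 5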